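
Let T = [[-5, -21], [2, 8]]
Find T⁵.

tr T = 3 and det T = 2, so the characteristic polynomial is λ² − (3)λ + (2) with roots 2 and 1.
Eigenvectors give P = [[-3, 7], [1, -2]] with P⁻¹ = [[2, 7], [1, 3]], and T = P·diag(2, 1)·P⁻¹.
Then T⁵ = P·diag(32, 1)·P⁻¹ = [[-96, 7], [32, -2]] · [[2, 7], [1, 3]] = [[-185, -651], [62, 218]].

[[-185, -651], [62, 218]]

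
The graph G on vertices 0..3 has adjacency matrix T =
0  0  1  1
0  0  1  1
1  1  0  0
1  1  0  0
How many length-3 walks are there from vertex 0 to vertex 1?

The number of length-3 walks from vertex 0 to vertex 1 is entry (0,1) of T^3, where T is the adjacency matrix.
T^2 = [[2, 2, 0, 0], [2, 2, 0, 0], [0, 0, 2, 2], [0, 0, 2, 2]]
T^3 = [[0, 0, 4, 4], [0, 0, 4, 4], [4, 4, 0, 0], [4, 4, 0, 0]]

0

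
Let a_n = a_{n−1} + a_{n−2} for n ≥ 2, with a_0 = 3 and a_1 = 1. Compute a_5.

With companion matrix Q = [[1, 1], [1, 0]], [a_n, a_{n−1}]ᵀ = Q·[a_{n−1}, a_{n−2}]ᵀ, so [a_5, a_4]ᵀ = Q^4·[a_1, a_0]ᵀ.
Q^4 = [[5, 3], [3, 2]], giving [a_5, a_4]ᵀ = [[14], [9]].

14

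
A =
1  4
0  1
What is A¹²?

[[1, 48], [0, 1]]

A = I + N where N = [[0, 4], [0, 0]] is strictly upper-triangular, so N² = 0.
(I + N)¹² = I + 12·N = [[1, 48], [0, 1]].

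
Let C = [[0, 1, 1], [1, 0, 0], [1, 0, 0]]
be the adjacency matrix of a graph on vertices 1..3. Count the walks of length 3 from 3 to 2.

0

The number of length-3 walks from vertex 3 to vertex 2 is entry (3,2) of C³, where C is the adjacency matrix.
C² = [[2, 0, 0], [0, 1, 1], [0, 1, 1]]
C³ = [[0, 2, 2], [2, 0, 0], [2, 0, 0]]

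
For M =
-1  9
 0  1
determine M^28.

M² = I (check: tr M = 0 and det M = -1), so M^28 = I since 28 is even.

[[1, 0], [0, 1]]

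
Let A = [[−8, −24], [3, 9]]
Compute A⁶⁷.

A² = A (a projection; rank 1, trace 1), so A⁶⁷ = A.

[[−8, −24], [3, 9]]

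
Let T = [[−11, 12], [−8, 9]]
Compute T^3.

[[−83, 84], [−56, 57]]

tr T = −2 and det T = −3, so the characteristic polynomial is λ² − (−2)λ + (−3) with roots 1 and −3.
Eigenvectors give P = [[1, 3], [1, 2]] with P⁻¹ = [[−2, 3], [1, −1]], and T = P·diag(1, −3)·P⁻¹.
Then T^3 = P·diag(1, −27)·P⁻¹ = [[1, −81], [1, −54]] · [[−2, 3], [1, −1]] = [[−83, 84], [−56, 57]].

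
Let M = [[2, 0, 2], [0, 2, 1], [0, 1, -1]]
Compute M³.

M² = [[4, 2, 2], [0, 5, 1], [0, 1, 2]]
M³ = [[8, 6, 8], [0, 11, 4], [0, 4, -1]]

[[8, 6, 8], [0, 11, 4], [0, 4, -1]]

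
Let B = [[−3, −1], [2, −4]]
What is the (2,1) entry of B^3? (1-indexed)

B^2 = [[7, 7], [−14, 14]]
B^3 = [[−7, −35], [70, −42]]

70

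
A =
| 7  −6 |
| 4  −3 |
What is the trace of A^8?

6562

tr A = 4 and det A = 3, so the characteristic polynomial is λ² − (4)λ + (3) with roots 3 and 1.
Eigenvectors give P = [[−3, −1], [−2, −1]] with P⁻¹ = [[−1, 1], [2, −3]], and A = P·diag(3, 1)·P⁻¹.
Then A^8 = P·diag(6561, 1)·P⁻¹ = [[−19683, −1], [−13122, −1]] · [[−1, 1], [2, −3]] = [[19681, −19680], [13120, −13119]].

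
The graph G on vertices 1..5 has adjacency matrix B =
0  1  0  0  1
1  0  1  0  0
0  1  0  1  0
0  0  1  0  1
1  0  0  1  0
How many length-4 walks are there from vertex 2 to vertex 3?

The number of length-4 walks from vertex 2 to vertex 3 is entry (2,3) of B^4, where B is the adjacency matrix.
B^2 = [[2, 0, 1, 1, 0], [0, 2, 0, 1, 1], [1, 0, 2, 0, 1], [1, 1, 0, 2, 0], [0, 1, 1, 0, 2]]
B^3 = [[0, 3, 1, 1, 3], [3, 0, 3, 1, 1], [1, 3, 0, 3, 1], [1, 1, 3, 0, 3], [3, 1, 1, 3, 0]]
B^4 = [[6, 1, 4, 4, 1], [1, 6, 1, 4, 4], [4, 1, 6, 1, 4], [4, 4, 1, 6, 1], [1, 4, 4, 1, 6]]

1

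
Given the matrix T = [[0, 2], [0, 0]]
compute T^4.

T is strictly triangular, hence nilpotent: T^2 = 0, so T^4 = 0.

[[0, 0], [0, 0]]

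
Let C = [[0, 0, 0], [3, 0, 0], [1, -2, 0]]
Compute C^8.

[[0, 0, 0], [0, 0, 0], [0, 0, 0]]

C is strictly triangular, hence nilpotent: C^3 = 0, so C^8 = 0.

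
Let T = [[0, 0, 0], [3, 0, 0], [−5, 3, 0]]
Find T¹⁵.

[[0, 0, 0], [0, 0, 0], [0, 0, 0]]

T is strictly triangular, hence nilpotent: T³ = 0, so T¹⁵ = 0.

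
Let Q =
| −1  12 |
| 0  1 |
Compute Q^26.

[[1, 0], [0, 1]]

Q² = I (check: tr Q = 0 and det Q = −1), so Q^26 = I since 26 is even.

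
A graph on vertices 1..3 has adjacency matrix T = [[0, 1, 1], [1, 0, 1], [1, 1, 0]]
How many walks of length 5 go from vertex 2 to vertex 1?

11

The number of length-5 walks from vertex 2 to vertex 1 is entry (2,1) of T⁵, where T is the adjacency matrix.
T² = [[2, 1, 1], [1, 2, 1], [1, 1, 2]]
T³ = [[2, 3, 3], [3, 2, 3], [3, 3, 2]]
T⁴ = [[6, 5, 5], [5, 6, 5], [5, 5, 6]]
T⁵ = [[10, 11, 11], [11, 10, 11], [11, 11, 10]]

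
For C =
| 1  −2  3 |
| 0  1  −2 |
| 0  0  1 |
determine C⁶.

C = I + N where N = [[0, −2, 3], [0, 0, −2], [0, 0, 0]] is strictly upper-triangular, so N³ = 0.
(I + N)⁶ = I + 6·N + 15·N² = [[1, −12, 78], [0, 1, −12], [0, 0, 1]].

[[1, −12, 78], [0, 1, −12], [0, 0, 1]]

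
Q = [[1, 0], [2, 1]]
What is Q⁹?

Q = I + N where N = [[0, 0], [2, 0]] is strictly lower-triangular, so N² = 0.
(I + N)⁹ = I + 9·N = [[1, 0], [18, 1]].

[[1, 0], [18, 1]]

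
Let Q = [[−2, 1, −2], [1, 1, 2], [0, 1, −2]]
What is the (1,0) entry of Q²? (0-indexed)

−1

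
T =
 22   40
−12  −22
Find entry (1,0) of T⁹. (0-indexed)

tr T = 0 and det T = −4, so the characteristic polynomial is λ² − (0)λ + (−4) with roots 2 and −2.
Eigenvectors give P = [[2, −5], [−1, 3]] with P⁻¹ = [[3, 5], [1, 2]], and T = P·diag(2, −2)·P⁻¹.
Then T⁹ = P·diag(512, −512)·P⁻¹ = [[1024, 2560], [−512, −1536]] · [[3, 5], [1, 2]] = [[5632, 10240], [−3072, −5632]].

−3072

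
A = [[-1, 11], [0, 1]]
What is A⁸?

[[1, 0], [0, 1]]

A² = I (check: tr A = 0 and det A = -1), so A⁸ = I since 8 is even.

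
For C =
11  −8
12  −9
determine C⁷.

tr C = 2 and det C = −3, so the characteristic polynomial is λ² − (2)λ + (−3) with roots 3 and −1.
Eigenvectors give P = [[1, 2], [1, 3]] with P⁻¹ = [[3, −2], [−1, 1]], and C = P·diag(3, −1)·P⁻¹.
Then C⁷ = P·diag(2187, −1)·P⁻¹ = [[2187, −2], [2187, −3]] · [[3, −2], [−1, 1]] = [[6563, −4376], [6564, −4377]].

[[6563, −4376], [6564, −4377]]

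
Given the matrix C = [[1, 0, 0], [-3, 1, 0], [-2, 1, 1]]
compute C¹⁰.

[[1, 0, 0], [-30, 1, 0], [-155, 10, 1]]

C = I + N where N = [[0, 0, 0], [-3, 0, 0], [-2, 1, 0]] is strictly lower-triangular, so N³ = 0.
(I + N)¹⁰ = I + 10·N + 45·N² = [[1, 0, 0], [-30, 1, 0], [-155, 10, 1]].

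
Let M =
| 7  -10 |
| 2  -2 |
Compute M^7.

tr M = 5 and det M = 6, so the characteristic polynomial is λ² − (5)λ + (6) with roots 3 and 2.
Eigenvectors give P = [[5, 2], [2, 1]] with P⁻¹ = [[1, -2], [-2, 5]], and M = P·diag(3, 2)·P⁻¹.
Then M^7 = P·diag(2187, 128)·P⁻¹ = [[10935, 256], [4374, 128]] · [[1, -2], [-2, 5]] = [[10423, -20590], [4118, -8108]].

[[10423, -20590], [4118, -8108]]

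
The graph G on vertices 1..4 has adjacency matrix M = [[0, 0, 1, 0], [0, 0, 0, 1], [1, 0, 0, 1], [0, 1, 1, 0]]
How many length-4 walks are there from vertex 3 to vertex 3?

5

The number of length-4 walks from vertex 3 to vertex 3 is entry (3,3) of M⁴, where M is the adjacency matrix.
M² = [[1, 0, 0, 1], [0, 1, 1, 0], [0, 1, 2, 0], [1, 0, 0, 2]]
M³ = [[0, 1, 2, 0], [1, 0, 0, 2], [2, 0, 0, 3], [0, 2, 3, 0]]
M⁴ = [[2, 0, 0, 3], [0, 2, 3, 0], [0, 3, 5, 0], [3, 0, 0, 5]]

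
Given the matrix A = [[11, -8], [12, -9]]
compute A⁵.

tr A = 2 and det A = -3, so the characteristic polynomial is λ² − (2)λ + (-3) with roots -1 and 3.
Eigenvectors give P = [[-2, 1], [-3, 1]] with P⁻¹ = [[1, -1], [3, -2]], and A = P·diag(-1, 3)·P⁻¹.
Then A⁵ = P·diag(-1, 243)·P⁻¹ = [[2, 243], [3, 243]] · [[1, -1], [3, -2]] = [[731, -488], [732, -489]].

[[731, -488], [732, -489]]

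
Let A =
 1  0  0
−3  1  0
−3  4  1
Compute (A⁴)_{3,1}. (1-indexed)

−84

A = I + N where N = [[0, 0, 0], [−3, 0, 0], [−3, 4, 0]] is strictly lower-triangular, so N³ = 0.
(I + N)⁴ = I + 4·N + 6·N² = [[1, 0, 0], [−12, 1, 0], [−84, 16, 1]].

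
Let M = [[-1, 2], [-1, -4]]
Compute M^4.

tr M = -5 and det M = 6, so the characteristic polynomial is λ² − (-5)λ + (6) with roots -2 and -3.
Eigenvectors give P = [[2, -1], [-1, 1]] with P⁻¹ = [[1, 1], [1, 2]], and M = P·diag(-2, -3)·P⁻¹.
Then M^4 = P·diag(16, 81)·P⁻¹ = [[32, -81], [-16, 81]] · [[1, 1], [1, 2]] = [[-49, -130], [65, 146]].

[[-49, -130], [65, 146]]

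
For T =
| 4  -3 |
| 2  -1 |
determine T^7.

tr T = 3 and det T = 2, so the characteristic polynomial is λ² − (3)λ + (2) with roots 2 and 1.
Eigenvectors give P = [[3, 1], [2, 1]] with P⁻¹ = [[1, -1], [-2, 3]], and T = P·diag(2, 1)·P⁻¹.
Then T^7 = P·diag(128, 1)·P⁻¹ = [[384, 1], [256, 1]] · [[1, -1], [-2, 3]] = [[382, -381], [254, -253]].

[[382, -381], [254, -253]]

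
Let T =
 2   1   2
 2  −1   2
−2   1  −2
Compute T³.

T² = [[2, 3, 2], [−2, 5, −2], [2, −5, 2]]
T³ = [[6, 1, 6], [10, −9, 10], [−10, 9, −10]]

[[6, 1, 6], [10, −9, 10], [−10, 9, −10]]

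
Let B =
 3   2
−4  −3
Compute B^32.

[[1, 0], [0, 1]]

B² = I (check: tr B = 0 and det B = −1), so B^32 = I since 32 is even.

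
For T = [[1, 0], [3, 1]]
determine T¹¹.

T = I + N where N = [[0, 0], [3, 0]] is strictly lower-triangular, so N² = 0.
(I + N)¹¹ = I + 11·N = [[1, 0], [33, 1]].

[[1, 0], [33, 1]]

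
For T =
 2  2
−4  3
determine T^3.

T^2 = [[−4, 10], [−20, 1]]
T^3 = [[−48, 22], [−44, −37]]

[[−48, 22], [−44, −37]]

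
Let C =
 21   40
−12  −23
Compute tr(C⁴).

82

tr C = −2 and det C = −3, so the characteristic polynomial is λ² − (−2)λ + (−3) with roots −3 and 1.
Eigenvectors give P = [[−5, 2], [3, −1]] with P⁻¹ = [[1, 2], [3, 5]], and C = P·diag(−3, 1)·P⁻¹.
Then C⁴ = P·diag(81, 1)·P⁻¹ = [[−405, 2], [243, −1]] · [[1, 2], [3, 5]] = [[−399, −800], [240, 481]].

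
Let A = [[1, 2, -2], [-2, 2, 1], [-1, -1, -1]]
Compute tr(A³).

-49

A² = [[-1, 8, 2], [-7, -1, 5], [2, -3, 2]]
A³ = [[-19, 12, 8], [-10, -21, 8], [6, -4, -9]]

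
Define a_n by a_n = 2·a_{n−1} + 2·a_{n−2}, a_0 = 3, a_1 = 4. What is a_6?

With companion matrix C = [[2, 2], [1, 0]], [a_n, a_{n−1}]ᵀ = C·[a_{n−1}, a_{n−2}]ᵀ, so [a_6, a_5]ᵀ = C^5·[a_1, a_0]ᵀ.
C^5 = [[120, 88], [44, 32]], giving [a_6, a_5]ᵀ = [[744], [272]].

744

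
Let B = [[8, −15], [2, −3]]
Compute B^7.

tr B = 5 and det B = 6, so the characteristic polynomial is λ² − (5)λ + (6) with roots 3 and 2.
Eigenvectors give P = [[3, −5], [1, −2]] with P⁻¹ = [[2, −5], [1, −3]], and B = P·diag(3, 2)·P⁻¹.
Then B^7 = P·diag(2187, 128)·P⁻¹ = [[6561, −640], [2187, −256]] · [[2, −5], [1, −3]] = [[12482, −30885], [4118, −10167]].

[[12482, −30885], [4118, −10167]]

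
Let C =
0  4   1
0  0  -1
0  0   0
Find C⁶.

[[0, 0, 0], [0, 0, 0], [0, 0, 0]]

C is strictly triangular, hence nilpotent: C³ = 0, so C⁶ = 0.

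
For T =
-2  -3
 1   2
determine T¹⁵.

T² = I (check: tr T = 0 and det T = -1), so T¹⁵ = T since 15 is odd.

[[-2, -3], [1, 2]]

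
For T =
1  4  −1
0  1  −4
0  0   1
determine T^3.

T = I + N where N = [[0, 4, −1], [0, 0, −4], [0, 0, 0]] is strictly upper-triangular, so N^3 = 0.
(I + N)^3 = I + 3·N + 3·N^2 = [[1, 12, −51], [0, 1, −12], [0, 0, 1]].

[[1, 12, −51], [0, 1, −12], [0, 0, 1]]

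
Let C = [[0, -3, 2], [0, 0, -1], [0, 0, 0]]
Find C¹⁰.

[[0, 0, 0], [0, 0, 0], [0, 0, 0]]

C is strictly triangular, hence nilpotent: C³ = 0, so C¹⁰ = 0.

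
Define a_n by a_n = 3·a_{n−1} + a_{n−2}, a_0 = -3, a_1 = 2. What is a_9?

14159

With companion matrix C = [[3, 1], [1, 0]], [a_n, a_{n−1}]ᵀ = C·[a_{n−1}, a_{n−2}]ᵀ, so [a_9, a_8]ᵀ = C⁸·[a_1, a_0]ᵀ.
C⁸ = [[12970, 3927], [3927, 1189]], giving [a_9, a_8]ᵀ = [[14159], [4287]].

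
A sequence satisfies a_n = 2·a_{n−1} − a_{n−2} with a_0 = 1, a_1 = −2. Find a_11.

With companion matrix A = [[2, −1], [1, 0]], [a_n, a_{n−1}]ᵀ = A·[a_{n−1}, a_{n−2}]ᵀ, so [a_11, a_10]ᵀ = A^10·[a_1, a_0]ᵀ.
A^10 = [[11, −10], [10, −9]], giving [a_11, a_10]ᵀ = [[−32], [−29]].

−32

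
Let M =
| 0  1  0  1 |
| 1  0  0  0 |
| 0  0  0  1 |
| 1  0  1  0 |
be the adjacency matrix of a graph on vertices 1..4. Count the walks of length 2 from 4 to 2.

The number of length-2 walks from vertex 4 to vertex 2 is entry (4,2) of M², where M is the adjacency matrix.
M² = [[2, 0, 1, 0], [0, 1, 0, 1], [1, 0, 1, 0], [0, 1, 0, 2]]

1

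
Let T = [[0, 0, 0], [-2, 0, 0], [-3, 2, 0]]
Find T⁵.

[[0, 0, 0], [0, 0, 0], [0, 0, 0]]

T is strictly triangular, hence nilpotent: T³ = 0, so T⁵ = 0.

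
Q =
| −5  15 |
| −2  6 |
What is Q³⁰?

Q² = Q (a projection; rank 1, trace 1), so Q³⁰ = Q.

[[−5, 15], [−2, 6]]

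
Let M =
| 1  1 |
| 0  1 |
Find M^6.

M = I + N where N = [[0, 1], [0, 0]] is strictly upper-triangular, so N^2 = 0.
(I + N)^6 = I + 6·N = [[1, 6], [0, 1]].

[[1, 6], [0, 1]]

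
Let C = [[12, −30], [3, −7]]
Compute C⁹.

tr C = 5 and det C = 6, so the characteristic polynomial is λ² − (5)λ + (6) with roots 3 and 2.
Eigenvectors give P = [[10, −3], [3, −1]] with P⁻¹ = [[1, −3], [3, −10]], and C = P·diag(3, 2)·P⁻¹.
Then C⁹ = P·diag(19683, 512)·P⁻¹ = [[196830, −1536], [59049, −512]] · [[1, −3], [3, −10]] = [[192222, −575130], [57513, −172027]].

[[192222, −575130], [57513, −172027]]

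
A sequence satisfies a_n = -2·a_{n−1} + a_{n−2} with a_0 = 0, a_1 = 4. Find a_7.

With companion matrix C = [[-2, 1], [1, 0]], [a_n, a_{n−1}]ᵀ = C·[a_{n−1}, a_{n−2}]ᵀ, so [a_7, a_6]ᵀ = C^6·[a_1, a_0]ᵀ.
C^6 = [[169, -70], [-70, 29]], giving [a_7, a_6]ᵀ = [[676], [-280]].

676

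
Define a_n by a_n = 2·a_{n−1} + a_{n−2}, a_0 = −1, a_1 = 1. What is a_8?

With companion matrix T = [[2, 1], [1, 0]], [a_n, a_{n−1}]ᵀ = T·[a_{n−1}, a_{n−2}]ᵀ, so [a_8, a_7]ᵀ = T⁷·[a_1, a_0]ᵀ.
T⁷ = [[408, 169], [169, 70]], giving [a_8, a_7]ᵀ = [[239], [99]].

239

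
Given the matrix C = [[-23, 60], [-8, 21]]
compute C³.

[[-167, 420], [-56, 141]]

tr C = -2 and det C = -3, so the characteristic polynomial is λ² − (-2)λ + (-3) with roots 1 and -3.
Eigenvectors give P = [[-5, 3], [-2, 1]] with P⁻¹ = [[1, -3], [2, -5]], and C = P·diag(1, -3)·P⁻¹.
Then C³ = P·diag(1, -27)·P⁻¹ = [[-5, -81], [-2, -27]] · [[1, -3], [2, -5]] = [[-167, 420], [-56, 141]].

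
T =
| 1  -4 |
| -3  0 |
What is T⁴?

T² = [[13, -4], [-3, 12]]
T³ = [[25, -52], [-39, 12]]
T⁴ = [[181, -100], [-75, 156]]

[[181, -100], [-75, 156]]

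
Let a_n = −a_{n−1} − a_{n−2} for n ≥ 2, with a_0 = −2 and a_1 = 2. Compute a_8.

With companion matrix B = [[−1, −1], [1, 0]], [a_n, a_{n−1}]ᵀ = B·[a_{n−1}, a_{n−2}]ᵀ, so [a_8, a_7]ᵀ = B⁷·[a_1, a_0]ᵀ.
B⁷ = [[−1, −1], [1, 0]], giving [a_8, a_7]ᵀ = [[0], [2]].

0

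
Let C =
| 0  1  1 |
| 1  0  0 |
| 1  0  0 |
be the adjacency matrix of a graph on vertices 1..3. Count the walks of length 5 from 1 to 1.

0

The number of length-5 walks from vertex 1 to vertex 1 is entry (1,1) of C^5, where C is the adjacency matrix.
C^2 = [[2, 0, 0], [0, 1, 1], [0, 1, 1]]
C^3 = [[0, 2, 2], [2, 0, 0], [2, 0, 0]]
C^4 = [[4, 0, 0], [0, 2, 2], [0, 2, 2]]
C^5 = [[0, 4, 4], [4, 0, 0], [4, 0, 0]]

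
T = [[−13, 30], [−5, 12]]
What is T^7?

tr T = −1 and det T = −6, so the characteristic polynomial is λ² − (−1)λ + (−6) with roots 2 and −3.
Eigenvectors give P = [[−2, 3], [−1, 1]] with P⁻¹ = [[1, −3], [1, −2]], and T = P·diag(2, −3)·P⁻¹.
Then T^7 = P·diag(128, −2187)·P⁻¹ = [[−256, −6561], [−128, −2187]] · [[1, −3], [1, −2]] = [[−6817, 13890], [−2315, 4758]].

[[−6817, 13890], [−2315, 4758]]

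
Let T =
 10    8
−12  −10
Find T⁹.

[[2560, 2048], [−3072, −2560]]

tr T = 0 and det T = −4, so the characteristic polynomial is λ² − (0)λ + (−4) with roots 2 and −2.
Eigenvectors give P = [[1, 2], [−1, −3]] with P⁻¹ = [[3, 2], [−1, −1]], and T = P·diag(2, −2)·P⁻¹.
Then T⁹ = P·diag(512, −512)·P⁻¹ = [[512, −1024], [−512, 1536]] · [[3, 2], [−1, −1]] = [[2560, 2048], [−3072, −2560]].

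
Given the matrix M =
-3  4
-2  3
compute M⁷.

M² = I (check: tr M = 0 and det M = -1), so M⁷ = M since 7 is odd.

[[-3, 4], [-2, 3]]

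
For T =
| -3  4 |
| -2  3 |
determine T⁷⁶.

[[1, 0], [0, 1]]

T² = I (check: tr T = 0 and det T = -1), so T⁷⁶ = I since 76 is even.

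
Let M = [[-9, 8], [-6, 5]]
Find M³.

tr M = -4 and det M = 3, so the characteristic polynomial is λ² − (-4)λ + (3) with roots -3 and -1.
Eigenvectors give P = [[4, 1], [3, 1]] with P⁻¹ = [[1, -1], [-3, 4]], and M = P·diag(-3, -1)·P⁻¹.
Then M³ = P·diag(-27, -1)·P⁻¹ = [[-108, -1], [-81, -1]] · [[1, -1], [-3, 4]] = [[-105, 104], [-78, 77]].

[[-105, 104], [-78, 77]]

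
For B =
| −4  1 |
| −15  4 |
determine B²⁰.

B² = I (check: tr B = 0 and det B = −1), so B²⁰ = I since 20 is even.

[[1, 0], [0, 1]]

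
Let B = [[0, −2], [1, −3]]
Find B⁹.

tr B = −3 and det B = 2, so the characteristic polynomial is λ² − (−3)λ + (2) with roots −2 and −1.
Eigenvectors give P = [[1, −2], [1, −1]] with P⁻¹ = [[−1, 2], [−1, 1]], and B = P·diag(−2, −1)·P⁻¹.
Then B⁹ = P·diag(−512, −1)·P⁻¹ = [[−512, 2], [−512, 1]] · [[−1, 2], [−1, 1]] = [[510, −1022], [511, −1023]].

[[510, −1022], [511, −1023]]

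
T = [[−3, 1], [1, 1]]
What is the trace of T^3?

−32

T^2 = [[10, −2], [−2, 2]]
T^3 = [[−32, 8], [8, 0]]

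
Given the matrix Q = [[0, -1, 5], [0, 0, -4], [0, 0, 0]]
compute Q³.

Q is strictly triangular, hence nilpotent: Q³ = 0, so Q³ = 0.

[[0, 0, 0], [0, 0, 0], [0, 0, 0]]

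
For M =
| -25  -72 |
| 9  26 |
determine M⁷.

tr M = 1 and det M = -2, so the characteristic polynomial is λ² − (1)λ + (-2) with roots 2 and -1.
Eigenvectors give P = [[-8, -3], [3, 1]] with P⁻¹ = [[1, 3], [-3, -8]], and M = P·diag(2, -1)·P⁻¹.
Then M⁷ = P·diag(128, -1)·P⁻¹ = [[-1024, 3], [384, -1]] · [[1, 3], [-3, -8]] = [[-1033, -3096], [387, 1160]].

[[-1033, -3096], [387, 1160]]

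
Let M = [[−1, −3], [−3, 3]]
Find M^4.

[[136, −168], [−168, 360]]

M^2 = [[10, −6], [−6, 18]]
M^3 = [[8, −48], [−48, 72]]
M^4 = [[136, −168], [−168, 360]]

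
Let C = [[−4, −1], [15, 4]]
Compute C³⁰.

C² = I (check: tr C = 0 and det C = −1), so C³⁰ = I since 30 is even.

[[1, 0], [0, 1]]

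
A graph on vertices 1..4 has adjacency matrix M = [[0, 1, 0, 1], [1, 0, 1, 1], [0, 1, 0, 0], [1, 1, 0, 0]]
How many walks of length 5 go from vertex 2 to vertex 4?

The number of length-5 walks from vertex 2 to vertex 4 is entry (2,4) of M⁵, where M is the adjacency matrix.
M² = [[2, 1, 1, 1], [1, 3, 0, 1], [1, 0, 1, 1], [1, 1, 1, 2]]
M³ = [[2, 4, 1, 3], [4, 2, 3, 4], [1, 3, 0, 1], [3, 4, 1, 2]]
M⁴ = [[7, 6, 4, 6], [6, 11, 2, 6], [4, 2, 3, 4], [6, 6, 4, 7]]
M⁵ = [[12, 17, 6, 13], [17, 14, 11, 17], [6, 11, 2, 6], [13, 17, 6, 12]]

17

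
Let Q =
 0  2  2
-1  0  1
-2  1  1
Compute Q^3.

Q^2 = [[-6, 2, 4], [-2, -1, -1], [-3, -3, -2]]
Q^3 = [[-10, -8, -6], [3, -5, -6], [7, -8, -11]]

[[-10, -8, -6], [3, -5, -6], [7, -8, -11]]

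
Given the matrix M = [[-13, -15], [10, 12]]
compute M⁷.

[[-6817, -6945], [4630, 4758]]

tr M = -1 and det M = -6, so the characteristic polynomial is λ² − (-1)λ + (-6) with roots 2 and -3.
Eigenvectors give P = [[-1, 3], [1, -2]] with P⁻¹ = [[2, 3], [1, 1]], and M = P·diag(2, -3)·P⁻¹.
Then M⁷ = P·diag(128, -2187)·P⁻¹ = [[-128, -6561], [128, 4374]] · [[2, 3], [1, 1]] = [[-6817, -6945], [4630, 4758]].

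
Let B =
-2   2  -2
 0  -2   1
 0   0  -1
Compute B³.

[[-8, 24, -24], [0, -8, 7], [0, 0, -1]]

B² = [[4, -8, 8], [0, 4, -3], [0, 0, 1]]
B³ = [[-8, 24, -24], [0, -8, 7], [0, 0, -1]]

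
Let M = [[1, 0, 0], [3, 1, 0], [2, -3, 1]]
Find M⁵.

M = I + N where N = [[0, 0, 0], [3, 0, 0], [2, -3, 0]] is strictly lower-triangular, so N³ = 0.
(I + N)⁵ = I + 5·N + 10·N² = [[1, 0, 0], [15, 1, 0], [-80, -15, 1]].

[[1, 0, 0], [15, 1, 0], [-80, -15, 1]]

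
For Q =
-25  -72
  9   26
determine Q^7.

[[-1033, -3096], [387, 1160]]

tr Q = 1 and det Q = -2, so the characteristic polynomial is λ² − (1)λ + (-2) with roots -1 and 2.
Eigenvectors give P = [[-3, -8], [1, 3]] with P⁻¹ = [[-3, -8], [1, 3]], and Q = P·diag(-1, 2)·P⁻¹.
Then Q^7 = P·diag(-1, 128)·P⁻¹ = [[3, -1024], [-1, 384]] · [[-3, -8], [1, 3]] = [[-1033, -3096], [387, 1160]].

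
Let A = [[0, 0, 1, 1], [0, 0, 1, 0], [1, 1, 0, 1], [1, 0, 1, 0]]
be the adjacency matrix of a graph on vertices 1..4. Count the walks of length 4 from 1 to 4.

6

The number of length-4 walks from vertex 1 to vertex 4 is entry (1,4) of A^4, where A is the adjacency matrix.
A^2 = [[2, 1, 1, 1], [1, 1, 0, 1], [1, 0, 3, 1], [1, 1, 1, 2]]
A^3 = [[2, 1, 4, 3], [1, 0, 3, 1], [4, 3, 2, 4], [3, 1, 4, 2]]
A^4 = [[7, 4, 6, 6], [4, 3, 2, 4], [6, 2, 11, 6], [6, 4, 6, 7]]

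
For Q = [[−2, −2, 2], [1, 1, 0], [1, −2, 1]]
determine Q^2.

[[4, −2, −2], [−1, −1, 2], [−3, −6, 3]]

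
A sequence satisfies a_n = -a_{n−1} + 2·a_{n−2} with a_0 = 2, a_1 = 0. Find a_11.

-1364

With companion matrix Q = [[-1, 2], [1, 0]], [a_n, a_{n−1}]ᵀ = Q·[a_{n−1}, a_{n−2}]ᵀ, so [a_11, a_10]ᵀ = Q¹⁰·[a_1, a_0]ᵀ.
Q¹⁰ = [[683, -682], [-341, 342]], giving [a_11, a_10]ᵀ = [[-1364], [684]].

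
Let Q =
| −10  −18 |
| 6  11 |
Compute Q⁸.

[[−764, −1530], [510, 1021]]

tr Q = 1 and det Q = −2, so the characteristic polynomial is λ² − (1)λ + (−2) with roots 2 and −1.
Eigenvectors give P = [[3, 2], [−2, −1]] with P⁻¹ = [[−1, −2], [2, 3]], and Q = P·diag(2, −1)·P⁻¹.
Then Q⁸ = P·diag(256, 1)·P⁻¹ = [[768, 2], [−512, −1]] · [[−1, −2], [2, 3]] = [[−764, −1530], [510, 1021]].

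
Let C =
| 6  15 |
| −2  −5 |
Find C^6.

[[6, 15], [−2, −5]]

C² = C (a projection; rank 1, trace 1), so C^6 = C.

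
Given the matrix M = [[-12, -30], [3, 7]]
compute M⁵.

[[-2142, -6330], [633, 1867]]

tr M = -5 and det M = 6, so the characteristic polynomial is λ² − (-5)λ + (6) with roots -3 and -2.
Eigenvectors give P = [[10, -3], [-3, 1]] with P⁻¹ = [[1, 3], [3, 10]], and M = P·diag(-3, -2)·P⁻¹.
Then M⁵ = P·diag(-243, -32)·P⁻¹ = [[-2430, 96], [729, -32]] · [[1, 3], [3, 10]] = [[-2142, -6330], [633, 1867]].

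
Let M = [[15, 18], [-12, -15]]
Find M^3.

tr M = 0 and det M = -9, so the characteristic polynomial is λ² − (0)λ + (-9) with roots -3 and 3.
Eigenvectors give P = [[-1, 3], [1, -2]] with P⁻¹ = [[2, 3], [1, 1]], and M = P·diag(-3, 3)·P⁻¹.
Then M^3 = P·diag(-27, 27)·P⁻¹ = [[27, 81], [-27, -54]] · [[2, 3], [1, 1]] = [[135, 162], [-108, -135]].

[[135, 162], [-108, -135]]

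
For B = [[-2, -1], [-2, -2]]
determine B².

[[6, 4], [8, 6]]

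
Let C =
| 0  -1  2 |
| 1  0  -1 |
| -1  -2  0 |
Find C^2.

[[-3, -4, 1], [1, 1, 2], [-2, 1, 0]]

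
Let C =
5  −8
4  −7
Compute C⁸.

tr C = −2 and det C = −3, so the characteristic polynomial is λ² − (−2)λ + (−3) with roots −3 and 1.
Eigenvectors give P = [[−1, −2], [−1, −1]] with P⁻¹ = [[1, −2], [−1, 1]], and C = P·diag(−3, 1)·P⁻¹.
Then C⁸ = P·diag(6561, 1)·P⁻¹ = [[−6561, −2], [−6561, −1]] · [[1, −2], [−1, 1]] = [[−6559, 13120], [−6560, 13121]].

[[−6559, 13120], [−6560, 13121]]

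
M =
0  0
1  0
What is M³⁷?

[[0, 0], [0, 0]]

M is strictly triangular, hence nilpotent: M² = 0, so M³⁷ = 0.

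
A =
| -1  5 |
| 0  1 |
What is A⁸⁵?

[[-1, 5], [0, 1]]

A² = I (check: tr A = 0 and det A = -1), so A⁸⁵ = A since 85 is odd.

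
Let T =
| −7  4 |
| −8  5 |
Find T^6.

[[1457, −728], [1456, −727]]

tr T = −2 and det T = −3, so the characteristic polynomial is λ² − (−2)λ + (−3) with roots −3 and 1.
Eigenvectors give P = [[1, −1], [1, −2]] with P⁻¹ = [[2, −1], [1, −1]], and T = P·diag(−3, 1)·P⁻¹.
Then T^6 = P·diag(729, 1)·P⁻¹ = [[729, −1], [729, −2]] · [[2, −1], [1, −1]] = [[1457, −728], [1456, −727]].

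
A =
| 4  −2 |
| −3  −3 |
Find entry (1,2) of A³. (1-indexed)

−38

A² = [[22, −2], [−3, 15]]
A³ = [[94, −38], [−57, −39]]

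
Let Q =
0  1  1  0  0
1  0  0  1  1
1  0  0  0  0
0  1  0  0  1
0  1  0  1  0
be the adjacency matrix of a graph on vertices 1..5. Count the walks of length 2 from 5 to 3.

The number of length-2 walks from vertex 5 to vertex 3 is entry (5,3) of Q², where Q is the adjacency matrix.
Q² = [[2, 0, 0, 1, 1], [0, 3, 1, 1, 1], [0, 1, 1, 0, 0], [1, 1, 0, 2, 1], [1, 1, 0, 1, 2]]

0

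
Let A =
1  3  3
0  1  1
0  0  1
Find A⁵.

[[1, 15, 45], [0, 1, 5], [0, 0, 1]]

A = I + N where N = [[0, 3, 3], [0, 0, 1], [0, 0, 0]] is strictly upper-triangular, so N³ = 0.
(I + N)⁵ = I + 5·N + 10·N² = [[1, 15, 45], [0, 1, 5], [0, 0, 1]].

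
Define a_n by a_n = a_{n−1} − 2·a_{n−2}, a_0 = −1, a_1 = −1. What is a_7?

3

With companion matrix Q = [[1, −2], [1, 0]], [a_n, a_{n−1}]ᵀ = Q·[a_{n−1}, a_{n−2}]ᵀ, so [a_7, a_6]ᵀ = Q^6·[a_1, a_0]ᵀ.
Q^6 = [[7, −10], [5, 2]], giving [a_7, a_6]ᵀ = [[3], [−7]].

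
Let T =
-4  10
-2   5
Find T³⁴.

[[-4, 10], [-2, 5]]

T² = T (a projection; rank 1, trace 1), so T³⁴ = T.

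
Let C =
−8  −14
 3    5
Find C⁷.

tr C = −3 and det C = 2, so the characteristic polynomial is λ² − (−3)λ + (2) with roots −1 and −2.
Eigenvectors give P = [[−2, 7], [1, −3]] with P⁻¹ = [[3, 7], [1, 2]], and C = P·diag(−1, −2)·P⁻¹.
Then C⁷ = P·diag(−1, −128)·P⁻¹ = [[2, −896], [−1, 384]] · [[3, 7], [1, 2]] = [[−890, −1778], [381, 761]].

[[−890, −1778], [381, 761]]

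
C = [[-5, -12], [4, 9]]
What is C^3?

tr C = 4 and det C = 3, so the characteristic polynomial is λ² − (4)λ + (3) with roots 1 and 3.
Eigenvectors give P = [[-2, -3], [1, 2]] with P⁻¹ = [[-2, -3], [1, 2]], and C = P·diag(1, 3)·P⁻¹.
Then C^3 = P·diag(1, 27)·P⁻¹ = [[-2, -81], [1, 54]] · [[-2, -3], [1, 2]] = [[-77, -156], [52, 105]].

[[-77, -156], [52, 105]]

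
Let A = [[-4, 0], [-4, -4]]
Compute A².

[[16, 0], [32, 16]]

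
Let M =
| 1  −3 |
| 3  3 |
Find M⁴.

[[−80, 96], [−96, −144]]

M² = [[−8, −12], [12, 0]]
M³ = [[−44, −12], [12, −36]]
M⁴ = [[−80, 96], [−96, −144]]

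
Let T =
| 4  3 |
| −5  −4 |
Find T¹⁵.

T² = I (check: tr T = 0 and det T = −1), so T¹⁵ = T since 15 is odd.

[[4, 3], [−5, −4]]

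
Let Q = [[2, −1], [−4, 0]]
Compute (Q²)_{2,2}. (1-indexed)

4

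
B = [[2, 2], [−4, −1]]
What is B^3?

B^2 = [[−4, 2], [−4, −7]]
B^3 = [[−16, −10], [20, −1]]

[[−16, −10], [20, −1]]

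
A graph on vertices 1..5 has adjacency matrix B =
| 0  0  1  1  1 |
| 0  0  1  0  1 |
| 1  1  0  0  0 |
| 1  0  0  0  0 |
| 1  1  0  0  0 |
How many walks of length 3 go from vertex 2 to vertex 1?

The number of length-3 walks from vertex 2 to vertex 1 is entry (2,1) of B^3, where B is the adjacency matrix.
B^2 = [[3, 2, 0, 0, 0], [2, 2, 0, 0, 0], [0, 0, 2, 1, 2], [0, 0, 1, 1, 1], [0, 0, 2, 1, 2]]
B^3 = [[0, 0, 5, 3, 5], [0, 0, 4, 2, 4], [5, 4, 0, 0, 0], [3, 2, 0, 0, 0], [5, 4, 0, 0, 0]]

0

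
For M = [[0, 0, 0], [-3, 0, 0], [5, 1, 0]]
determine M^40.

M is strictly triangular, hence nilpotent: M^3 = 0, so M^40 = 0.

[[0, 0, 0], [0, 0, 0], [0, 0, 0]]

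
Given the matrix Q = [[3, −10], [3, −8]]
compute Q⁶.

[[−3261, 6650], [−1995, 4054]]

tr Q = −5 and det Q = 6, so the characteristic polynomial is λ² − (−5)λ + (6) with roots −3 and −2.
Eigenvectors give P = [[−5, −2], [−3, −1]] with P⁻¹ = [[1, −2], [−3, 5]], and Q = P·diag(−3, −2)·P⁻¹.
Then Q⁶ = P·diag(729, 64)·P⁻¹ = [[−3645, −128], [−2187, −64]] · [[1, −2], [−3, 5]] = [[−3261, 6650], [−1995, 4054]].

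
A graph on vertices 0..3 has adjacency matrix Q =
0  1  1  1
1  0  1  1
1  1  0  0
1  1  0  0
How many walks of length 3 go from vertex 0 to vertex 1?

5

The number of length-3 walks from vertex 0 to vertex 1 is entry (0,1) of Q^3, where Q is the adjacency matrix.
Q^2 = [[3, 2, 1, 1], [2, 3, 1, 1], [1, 1, 2, 2], [1, 1, 2, 2]]
Q^3 = [[4, 5, 5, 5], [5, 4, 5, 5], [5, 5, 2, 2], [5, 5, 2, 2]]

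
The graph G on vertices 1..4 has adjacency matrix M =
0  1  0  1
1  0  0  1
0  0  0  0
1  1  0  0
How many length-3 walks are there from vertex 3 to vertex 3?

The number of length-3 walks from vertex 3 to vertex 3 is entry (3,3) of M³, where M is the adjacency matrix.
M² = [[2, 1, 0, 1], [1, 2, 0, 1], [0, 0, 0, 0], [1, 1, 0, 2]]
M³ = [[2, 3, 0, 3], [3, 2, 0, 3], [0, 0, 0, 0], [3, 3, 0, 2]]

0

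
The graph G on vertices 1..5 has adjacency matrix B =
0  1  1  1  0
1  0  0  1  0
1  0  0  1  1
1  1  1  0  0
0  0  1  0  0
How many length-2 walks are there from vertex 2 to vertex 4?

1

The number of length-2 walks from vertex 2 to vertex 4 is entry (2,4) of B², where B is the adjacency matrix.
B² = [[3, 1, 1, 2, 1], [1, 2, 2, 1, 0], [1, 2, 3, 1, 0], [2, 1, 1, 3, 1], [1, 0, 0, 1, 1]]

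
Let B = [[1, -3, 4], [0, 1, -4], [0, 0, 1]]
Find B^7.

B = I + N where N = [[0, -3, 4], [0, 0, -4], [0, 0, 0]] is strictly upper-triangular, so N^3 = 0.
(I + N)^7 = I + 7·N + 21·N^2 = [[1, -21, 280], [0, 1, -28], [0, 0, 1]].

[[1, -21, 280], [0, 1, -28], [0, 0, 1]]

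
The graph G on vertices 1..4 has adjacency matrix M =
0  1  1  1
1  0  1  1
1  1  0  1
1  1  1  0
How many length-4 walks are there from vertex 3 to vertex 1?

The number of length-4 walks from vertex 3 to vertex 1 is entry (3,1) of M^4, where M is the adjacency matrix.
M^2 = [[3, 2, 2, 2], [2, 3, 2, 2], [2, 2, 3, 2], [2, 2, 2, 3]]
M^3 = [[6, 7, 7, 7], [7, 6, 7, 7], [7, 7, 6, 7], [7, 7, 7, 6]]
M^4 = [[21, 20, 20, 20], [20, 21, 20, 20], [20, 20, 21, 20], [20, 20, 20, 21]]

20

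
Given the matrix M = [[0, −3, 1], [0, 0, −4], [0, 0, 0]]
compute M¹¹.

M is strictly triangular, hence nilpotent: M³ = 0, so M¹¹ = 0.

[[0, 0, 0], [0, 0, 0], [0, 0, 0]]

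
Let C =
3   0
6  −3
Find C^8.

tr C = 0 and det C = −9, so the characteristic polynomial is λ² − (0)λ + (−9) with roots −3 and 3.
Eigenvectors give P = [[0, 1], [1, 1]] with P⁻¹ = [[−1, 1], [1, 0]], and C = P·diag(−3, 3)·P⁻¹.
Then C^8 = P·diag(6561, 6561)·P⁻¹ = [[0, 6561], [6561, 6561]] · [[−1, 1], [1, 0]] = [[6561, 0], [0, 6561]].

[[6561, 0], [0, 6561]]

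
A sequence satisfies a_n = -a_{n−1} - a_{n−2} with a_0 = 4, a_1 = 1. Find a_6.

4

With companion matrix M = [[-1, -1], [1, 0]], [a_n, a_{n−1}]ᵀ = M·[a_{n−1}, a_{n−2}]ᵀ, so [a_6, a_5]ᵀ = M⁵·[a_1, a_0]ᵀ.
M⁵ = [[0, 1], [-1, -1]], giving [a_6, a_5]ᵀ = [[4], [-5]].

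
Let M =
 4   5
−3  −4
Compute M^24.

[[1, 0], [0, 1]]

M² = I (check: tr M = 0 and det M = −1), so M^24 = I since 24 is even.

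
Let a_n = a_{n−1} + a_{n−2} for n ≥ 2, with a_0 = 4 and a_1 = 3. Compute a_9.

186

With companion matrix T = [[1, 1], [1, 0]], [a_n, a_{n−1}]ᵀ = T·[a_{n−1}, a_{n−2}]ᵀ, so [a_9, a_8]ᵀ = T^8·[a_1, a_0]ᵀ.
T^8 = [[34, 21], [21, 13]], giving [a_9, a_8]ᵀ = [[186], [115]].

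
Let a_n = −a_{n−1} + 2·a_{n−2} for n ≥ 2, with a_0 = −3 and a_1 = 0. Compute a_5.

30

With companion matrix T = [[−1, 2], [1, 0]], [a_n, a_{n−1}]ᵀ = T·[a_{n−1}, a_{n−2}]ᵀ, so [a_5, a_4]ᵀ = T⁴·[a_1, a_0]ᵀ.
T⁴ = [[11, −10], [−5, 6]], giving [a_5, a_4]ᵀ = [[30], [−18]].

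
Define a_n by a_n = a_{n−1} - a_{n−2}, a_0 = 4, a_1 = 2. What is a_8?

-2

With companion matrix Q = [[1, -1], [1, 0]], [a_n, a_{n−1}]ᵀ = Q·[a_{n−1}, a_{n−2}]ᵀ, so [a_8, a_7]ᵀ = Q^7·[a_1, a_0]ᵀ.
Q^7 = [[1, -1], [1, 0]], giving [a_8, a_7]ᵀ = [[-2], [2]].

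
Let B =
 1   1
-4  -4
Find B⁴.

[[-27, -27], [108, 108]]

B² = [[-3, -3], [12, 12]]
B³ = [[9, 9], [-36, -36]]
B⁴ = [[-27, -27], [108, 108]]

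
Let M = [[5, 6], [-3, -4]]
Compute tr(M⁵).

tr M = 1 and det M = -2, so the characteristic polynomial is λ² − (1)λ + (-2) with roots -1 and 2.
Eigenvectors give P = [[-1, 2], [1, -1]] with P⁻¹ = [[1, 2], [1, 1]], and M = P·diag(-1, 2)·P⁻¹.
Then M⁵ = P·diag(-1, 32)·P⁻¹ = [[1, 64], [-1, -32]] · [[1, 2], [1, 1]] = [[65, 66], [-33, -34]].

31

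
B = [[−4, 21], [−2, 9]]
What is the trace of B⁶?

tr B = 5 and det B = 6, so the characteristic polynomial is λ² − (5)λ + (6) with roots 3 and 2.
Eigenvectors give P = [[3, 7], [1, 2]] with P⁻¹ = [[−2, 7], [1, −3]], and B = P·diag(3, 2)·P⁻¹.
Then B⁶ = P·diag(729, 64)·P⁻¹ = [[2187, 448], [729, 128]] · [[−2, 7], [1, −3]] = [[−3926, 13965], [−1330, 4719]].

793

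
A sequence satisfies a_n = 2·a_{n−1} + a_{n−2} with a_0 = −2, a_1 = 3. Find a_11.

12467

With companion matrix C = [[2, 1], [1, 0]], [a_n, a_{n−1}]ᵀ = C·[a_{n−1}, a_{n−2}]ᵀ, so [a_11, a_10]ᵀ = C¹⁰·[a_1, a_0]ᵀ.
C¹⁰ = [[5741, 2378], [2378, 985]], giving [a_11, a_10]ᵀ = [[12467], [5164]].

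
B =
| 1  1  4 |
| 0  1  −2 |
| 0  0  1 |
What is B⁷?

B = I + N where N = [[0, 1, 4], [0, 0, −2], [0, 0, 0]] is strictly upper-triangular, so N³ = 0.
(I + N)⁷ = I + 7·N + 21·N² = [[1, 7, −14], [0, 1, −14], [0, 0, 1]].

[[1, 7, −14], [0, 1, −14], [0, 0, 1]]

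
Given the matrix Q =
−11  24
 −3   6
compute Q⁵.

[[−1931, 5064], [−633, 1656]]

tr Q = −5 and det Q = 6, so the characteristic polynomial is λ² − (−5)λ + (6) with roots −2 and −3.
Eigenvectors give P = [[−8, 3], [−3, 1]] with P⁻¹ = [[1, −3], [3, −8]], and Q = P·diag(−2, −3)·P⁻¹.
Then Q⁵ = P·diag(−32, −243)·P⁻¹ = [[256, −729], [96, −243]] · [[1, −3], [3, −8]] = [[−1931, 5064], [−633, 1656]].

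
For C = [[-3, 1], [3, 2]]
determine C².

[[12, -1], [-3, 7]]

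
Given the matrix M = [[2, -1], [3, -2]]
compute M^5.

M² = I (check: tr M = 0 and det M = -1), so M^5 = M since 5 is odd.

[[2, -1], [3, -2]]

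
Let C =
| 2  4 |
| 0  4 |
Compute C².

[[4, 24], [0, 16]]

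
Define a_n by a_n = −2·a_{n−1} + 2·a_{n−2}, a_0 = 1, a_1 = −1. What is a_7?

With companion matrix T = [[−2, 2], [1, 0]], [a_n, a_{n−1}]ᵀ = T·[a_{n−1}, a_{n−2}]ᵀ, so [a_7, a_6]ᵀ = T^6·[a_1, a_0]ᵀ.
T^6 = [[328, −240], [−120, 88]], giving [a_7, a_6]ᵀ = [[−568], [208]].

−568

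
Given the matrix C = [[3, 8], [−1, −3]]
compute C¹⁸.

[[1, 0], [0, 1]]

C² = I (check: tr C = 0 and det C = −1), so C¹⁸ = I since 18 is even.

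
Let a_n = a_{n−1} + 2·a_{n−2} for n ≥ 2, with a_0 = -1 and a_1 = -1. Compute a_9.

With companion matrix C = [[1, 2], [1, 0]], [a_n, a_{n−1}]ᵀ = C·[a_{n−1}, a_{n−2}]ᵀ, so [a_9, a_8]ᵀ = C^8·[a_1, a_0]ᵀ.
C^8 = [[171, 170], [85, 86]], giving [a_9, a_8]ᵀ = [[-341], [-171]].

-341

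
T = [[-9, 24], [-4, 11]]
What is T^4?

[[-159, 480], [-80, 241]]

tr T = 2 and det T = -3, so the characteristic polynomial is λ² − (2)λ + (-3) with roots 3 and -1.
Eigenvectors give P = [[2, 3], [1, 1]] with P⁻¹ = [[-1, 3], [1, -2]], and T = P·diag(3, -1)·P⁻¹.
Then T^4 = P·diag(81, 1)·P⁻¹ = [[162, 3], [81, 1]] · [[-1, 3], [1, -2]] = [[-159, 480], [-80, 241]].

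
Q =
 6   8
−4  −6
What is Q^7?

[[384, 512], [−256, −384]]

tr Q = 0 and det Q = −4, so the characteristic polynomial is λ² − (0)λ + (−4) with roots −2 and 2.
Eigenvectors give P = [[−1, 2], [1, −1]] with P⁻¹ = [[1, 2], [1, 1]], and Q = P·diag(−2, 2)·P⁻¹.
Then Q^7 = P·diag(−128, 128)·P⁻¹ = [[128, 256], [−128, −128]] · [[1, 2], [1, 1]] = [[384, 512], [−256, −384]].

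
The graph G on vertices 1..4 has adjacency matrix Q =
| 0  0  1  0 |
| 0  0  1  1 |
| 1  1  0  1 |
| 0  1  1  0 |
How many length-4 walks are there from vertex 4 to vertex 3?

6

The number of length-4 walks from vertex 4 to vertex 3 is entry (4,3) of Q⁴, where Q is the adjacency matrix.
Q² = [[1, 1, 0, 1], [1, 2, 1, 1], [0, 1, 3, 1], [1, 1, 1, 2]]
Q³ = [[0, 1, 3, 1], [1, 2, 4, 3], [3, 4, 2, 4], [1, 3, 4, 2]]
Q⁴ = [[3, 4, 2, 4], [4, 7, 6, 6], [2, 6, 11, 6], [4, 6, 6, 7]]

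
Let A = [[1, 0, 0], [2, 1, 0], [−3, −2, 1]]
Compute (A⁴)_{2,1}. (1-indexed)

8

A = I + N where N = [[0, 0, 0], [2, 0, 0], [−3, −2, 0]] is strictly lower-triangular, so N³ = 0.
(I + N)⁴ = I + 4·N + 6·N² = [[1, 0, 0], [8, 1, 0], [−36, −8, 1]].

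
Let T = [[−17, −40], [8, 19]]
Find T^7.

[[−8753, −21880], [4376, 10939]]

tr T = 2 and det T = −3, so the characteristic polynomial is λ² − (2)λ + (−3) with roots 3 and −1.
Eigenvectors give P = [[−2, 5], [1, −2]] with P⁻¹ = [[2, 5], [1, 2]], and T = P·diag(3, −1)·P⁻¹.
Then T^7 = P·diag(2187, −1)·P⁻¹ = [[−4374, −5], [2187, 2]] · [[2, 5], [1, 2]] = [[−8753, −21880], [4376, 10939]].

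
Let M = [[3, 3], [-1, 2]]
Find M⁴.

M² = [[6, 15], [-5, 1]]
M³ = [[3, 48], [-16, -13]]
M⁴ = [[-39, 105], [-35, -74]]

[[-39, 105], [-35, -74]]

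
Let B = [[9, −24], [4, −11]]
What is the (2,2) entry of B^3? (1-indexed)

tr B = −2 and det B = −3, so the characteristic polynomial is λ² − (−2)λ + (−3) with roots −3 and 1.
Eigenvectors give P = [[−2, 3], [−1, 1]] with P⁻¹ = [[1, −3], [1, −2]], and B = P·diag(−3, 1)·P⁻¹.
Then B^3 = P·diag(−27, 1)·P⁻¹ = [[54, 3], [27, 1]] · [[1, −3], [1, −2]] = [[57, −168], [28, −83]].

−83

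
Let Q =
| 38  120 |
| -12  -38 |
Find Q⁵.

[[608, 1920], [-192, -608]]

tr Q = 0 and det Q = -4, so the characteristic polynomial is λ² − (0)λ + (-4) with roots -2 and 2.
Eigenvectors give P = [[3, -10], [-1, 3]] with P⁻¹ = [[-3, -10], [-1, -3]], and Q = P·diag(-2, 2)·P⁻¹.
Then Q⁵ = P·diag(-32, 32)·P⁻¹ = [[-96, -320], [32, 96]] · [[-3, -10], [-1, -3]] = [[608, 1920], [-192, -608]].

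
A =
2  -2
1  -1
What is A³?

[[2, -2], [1, -1]]

A² = A (a projection; rank 1, trace 1), so A³ = A.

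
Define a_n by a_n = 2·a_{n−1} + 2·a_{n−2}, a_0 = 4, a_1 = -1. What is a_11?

35232

With companion matrix M = [[2, 2], [1, 0]], [a_n, a_{n−1}]ᵀ = M·[a_{n−1}, a_{n−2}]ᵀ, so [a_11, a_10]ᵀ = M¹⁰·[a_1, a_0]ᵀ.
M¹⁰ = [[18272, 13376], [6688, 4896]], giving [a_11, a_10]ᵀ = [[35232], [12896]].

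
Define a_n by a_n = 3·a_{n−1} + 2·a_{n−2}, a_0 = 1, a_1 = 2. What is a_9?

57284

With companion matrix Q = [[3, 2], [1, 0]], [a_n, a_{n−1}]ᵀ = Q·[a_{n−1}, a_{n−2}]ᵀ, so [a_9, a_8]ᵀ = Q⁸·[a_1, a_0]ᵀ.
Q⁸ = [[22363, 12558], [6279, 3526]], giving [a_9, a_8]ᵀ = [[57284], [16084]].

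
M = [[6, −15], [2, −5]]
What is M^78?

M² = M (a projection; rank 1, trace 1), so M^78 = M.

[[6, −15], [2, −5]]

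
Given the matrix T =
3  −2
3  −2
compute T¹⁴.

T² = T (a projection; rank 1, trace 1), so T¹⁴ = T.

[[3, −2], [3, −2]]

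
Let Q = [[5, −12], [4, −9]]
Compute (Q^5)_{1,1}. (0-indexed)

tr Q = −4 and det Q = 3, so the characteristic polynomial is λ² − (−4)λ + (3) with roots −1 and −3.
Eigenvectors give P = [[2, −3], [1, −2]] with P⁻¹ = [[2, −3], [1, −2]], and Q = P·diag(−1, −3)·P⁻¹.
Then Q^5 = P·diag(−1, −243)·P⁻¹ = [[−2, 729], [−1, 486]] · [[2, −3], [1, −2]] = [[725, −1452], [484, −969]].

−969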